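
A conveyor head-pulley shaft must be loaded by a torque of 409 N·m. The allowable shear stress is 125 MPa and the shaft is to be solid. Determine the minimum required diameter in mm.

25.5 mm

For a solid shaft τ_max = 16T/(πd³), so d = (16T/(π τ_allow))^(1/3) = (16·409.0/(π·1.25×10^8))^(1/3) = 0.02554 m.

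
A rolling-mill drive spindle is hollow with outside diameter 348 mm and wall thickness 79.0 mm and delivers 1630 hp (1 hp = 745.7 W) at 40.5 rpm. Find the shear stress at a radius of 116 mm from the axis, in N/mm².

25.3 N/mm²

ω = 2π·40.5/60 = 4.241 rad/s, so T = P/ω = 1630×745.7 / 4.241 = 286600 N·m.
J = π(d_o⁴ − d_i⁴)/32 = π(0.348⁴ − 0.190⁴)/32 = 1.312×10^-3 m⁴.
Shear stress varies linearly with radius: τ = T·r/J = 286600 × 0.116 / 1.312×10^-3 = 2.534×10^7 Pa.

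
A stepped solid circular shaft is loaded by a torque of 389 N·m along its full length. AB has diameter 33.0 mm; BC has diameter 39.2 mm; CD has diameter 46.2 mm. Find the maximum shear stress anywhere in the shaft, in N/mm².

55.1 N/mm²

Under the same torque, τ_max = 16T/(πd³) is largest where d is smallest — segment AB (d = 33.0 mm).
τ_max = 16·389.0/(π·(0.0330)³) = 5.513×10^7 Pa.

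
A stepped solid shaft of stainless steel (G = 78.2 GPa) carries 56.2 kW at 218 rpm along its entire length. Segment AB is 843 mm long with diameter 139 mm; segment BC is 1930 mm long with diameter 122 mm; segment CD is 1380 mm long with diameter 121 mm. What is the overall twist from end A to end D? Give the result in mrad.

5.58 mrad

ω = 2π·218/60 = 22.83 rad/s, so T = P/ω = 56.2×10³ / 22.83 = 2462 N·m.
J_AB = π(0.139)⁴/32 = 3.66×10^-5 m⁴; J_BC = π(0.122)⁴/32 = 2.17×10^-5 m⁴; J_CD = π(0.121)⁴/32 = 2.10×10^-5 m⁴.
θ = (T/G)·Σ L_i/J_i = (2462/78.2×10⁹)·(0.843/3.66×10^-5 + 1.93/2.17×10^-5 + 1.38/2.10×10^-5) = 5.582×10^-3 rad.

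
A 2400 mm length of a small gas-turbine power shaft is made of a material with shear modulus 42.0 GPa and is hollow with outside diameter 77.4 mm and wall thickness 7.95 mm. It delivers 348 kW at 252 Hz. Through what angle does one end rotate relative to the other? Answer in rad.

ω = 2π·252 = 1583 rad/s, so T = P/ω = 348×10³ / 1583 = 219.8 N·m.
J = π(d_o⁴ − d_i⁴)/32 = π(0.0774⁴ − 0.0615⁴)/32 = 2.119×10^-6 m⁴.
θ = T·L/(G·J) = 219.8 × 2.40 / (42.0×10⁹ × 2.119×10^-6) = 5.927×10^-3 rad.

0.00593 rad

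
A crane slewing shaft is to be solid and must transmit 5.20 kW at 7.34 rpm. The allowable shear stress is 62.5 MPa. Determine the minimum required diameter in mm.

ω = 2π·7.34/60 = 0.7686 rad/s, so T = P/ω = 5.20×10³ / 0.7686 = 6765 N·m.
For a solid shaft τ_max = 16T/(πd³), so d = (16T/(π τ_allow))^(1/3) = (16·6765/(π·6.25×10^7))^(1/3) = 0.08200 m.

82.0 mm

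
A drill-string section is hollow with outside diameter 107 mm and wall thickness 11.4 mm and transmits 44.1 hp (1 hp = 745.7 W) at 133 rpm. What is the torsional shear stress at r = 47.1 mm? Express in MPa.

14.0 MPa

ω = 2π·133/60 = 13.93 rad/s, so T = P/ω = 44.1×745.7 / 13.93 = 2361 N·m.
J = π(d_o⁴ − d_i⁴)/32 = π(0.107⁴ − 0.0842⁴)/32 = 7.934×10^-6 m⁴.
Shear stress varies linearly with radius: τ = T·r/J = 2361 × 0.0471 / 7.934×10^-6 = 1.402×10^7 Pa.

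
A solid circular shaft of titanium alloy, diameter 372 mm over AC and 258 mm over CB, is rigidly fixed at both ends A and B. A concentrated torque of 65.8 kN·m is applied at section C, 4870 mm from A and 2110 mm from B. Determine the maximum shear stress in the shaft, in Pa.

Compatibility: T_A·a/J_AC = T_B·b/J_CB with T_A + T_B = T₀.
J_AC = 1.88×10^-3 m⁴, J_CB = 4.35×10^-4 m⁴, so T_A = T₀·(J_AC/a)/((J_AC/a)+(J_CB/b)) = 42890 N·m, T_B = 22910 N·m.
τ in each portion: τ_AC = 4.24×10^6 Pa, τ_CB = 6.79×10^6 Pa; maximum is in CB.
τ_max = T_CB·r/J = 22910·0.129/4.35×10^-4 = 6.793×10^6 Pa.

6.79e6 Pa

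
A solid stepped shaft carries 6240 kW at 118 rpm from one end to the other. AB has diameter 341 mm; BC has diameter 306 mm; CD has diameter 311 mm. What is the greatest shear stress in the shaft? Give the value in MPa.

89.8 MPa

ω = 2π·118/60 = 12.36 rad/s, so T = P/ω = 6240×10³ / 12.36 = 505000 N·m.
Under the same torque, τ_max = 16T/(πd³) is largest where d is smallest — segment BC (d = 306 mm).
τ_max = 16·505000/(π·(0.306)³) = 8.976×10^7 Pa.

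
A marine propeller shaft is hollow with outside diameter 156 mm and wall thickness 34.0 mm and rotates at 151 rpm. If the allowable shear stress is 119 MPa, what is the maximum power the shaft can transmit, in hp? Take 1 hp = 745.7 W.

1690 hp

J = π(d_o⁴ − d_i⁴)/32 = π(0.156⁴ − 0.0880⁴)/32 = 5.226×10^-5 m⁴.
T_max = τ_allow·J/r = 1.19×10^8 × 5.226×10^-5 / 0.0780 = 79720 N·m.
ω = 2π·151/60 = 15.81 rad/s, so P_max = T_max·ω = 1.261×10^6 W.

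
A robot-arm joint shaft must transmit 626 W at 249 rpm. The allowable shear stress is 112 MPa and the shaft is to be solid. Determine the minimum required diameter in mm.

10.3 mm

ω = 2π·249/60 = 26.08 rad/s, so T = P/ω = 626 / 26.08 = 24.01 N·m.
For a solid shaft τ_max = 16T/(πd³), so d = (16T/(π τ_allow))^(1/3) = (16·24.01/(π·1.12×10^8))^(1/3) = 0.01030 m.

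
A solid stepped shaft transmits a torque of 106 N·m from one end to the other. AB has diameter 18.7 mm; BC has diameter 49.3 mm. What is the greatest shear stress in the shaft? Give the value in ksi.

12.0 ksi

Under the same torque, τ_max = 16T/(πd³) is largest where d is smallest — segment AB (d = 18.7 mm).
τ_max = 16·106.0/(π·(0.0187)³) = 8.256×10^7 Pa.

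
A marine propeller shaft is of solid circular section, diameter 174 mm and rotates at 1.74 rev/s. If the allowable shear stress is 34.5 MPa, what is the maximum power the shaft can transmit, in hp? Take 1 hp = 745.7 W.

523 hp

J = πd⁴/32 = π(0.174)⁴/32 = 8.999×10^-5 m⁴.
T_max = τ_allow·J/r = 3.45×10^7 × 8.999×10^-5 / 0.0870 = 35690 N·m.
ω = 2π·1.74 = 10.93 rad/s, so P_max = T_max·ω = 3.901×10^5 W.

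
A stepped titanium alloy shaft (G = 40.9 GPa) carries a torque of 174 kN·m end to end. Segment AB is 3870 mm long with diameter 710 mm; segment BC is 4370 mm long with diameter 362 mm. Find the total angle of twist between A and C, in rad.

0.0117 rad

J_AB = π(0.710)⁴/32 = 0.0249 m⁴; J_BC = π(0.362)⁴/32 = 1.69×10^-3 m⁴.
θ = (T/G)·Σ L_i/J_i = (174000/40.9×10⁹)·(3.87/0.0249 + 4.37/1.69×10^-3) = 0.01169 rad.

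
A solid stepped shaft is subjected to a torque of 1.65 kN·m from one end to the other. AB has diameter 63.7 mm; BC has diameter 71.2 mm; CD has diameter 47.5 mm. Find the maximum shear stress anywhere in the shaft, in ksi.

11.4 ksi

Under the same torque, τ_max = 16T/(πd³) is largest where d is smallest — segment CD (d = 47.5 mm).
τ_max = 16·1650/(π·(0.0475)³) = 7.841×10^7 Pa.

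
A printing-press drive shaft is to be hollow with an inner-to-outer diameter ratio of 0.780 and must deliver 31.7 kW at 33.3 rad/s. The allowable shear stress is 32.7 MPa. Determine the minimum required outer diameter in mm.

ω = 33.3 rad/s, so T = P/ω = 31.7×10³ / 33.30 = 952.0 N·m.
For a hollow shaft with d_i/d_o = 0.780: τ_max = 16T/(π d_o³ (1−k⁴)), so d_o = [16T/(π τ_allow (1−k⁴))]^(1/3) = [16·952.0/(π·3.27×10^7·0.6298)]^(1/3) = 0.06174 m.

61.7 mm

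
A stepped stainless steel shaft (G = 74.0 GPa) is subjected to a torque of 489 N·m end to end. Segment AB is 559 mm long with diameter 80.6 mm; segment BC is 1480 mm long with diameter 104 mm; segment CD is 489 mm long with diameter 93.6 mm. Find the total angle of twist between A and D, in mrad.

J_AB = π(0.0806)⁴/32 = 4.14×10^-6 m⁴; J_BC = π(0.104)⁴/32 = 1.15×10^-5 m⁴; J_CD = π(0.0936)⁴/32 = 7.54×10^-6 m⁴.
θ = (T/G)·Σ L_i/J_i = (489.0/74.0×10⁹)·(0.559/4.14×10^-6 + 1.48/1.15×10^-5 + 0.489/7.54×10^-6) = 2.172×10^-3 rad.

2.17 mrad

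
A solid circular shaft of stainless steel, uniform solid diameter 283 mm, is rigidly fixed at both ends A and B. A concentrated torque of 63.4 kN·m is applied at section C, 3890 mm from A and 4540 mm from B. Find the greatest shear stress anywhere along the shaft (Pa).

With uniform GJ and both ends fixed, compatibility θ_AC = θ_CB gives T_A·a = T_B·b, together with T_A + T_B = T₀.
T_A = T₀·b/(a+b) = 63400·4540/8430 = 34140 N·m; T_B = 29260 N·m.
τ in each portion: τ_AC = 7.67×10^6 Pa, τ_CB = 6.57×10^6 Pa; maximum is in AC.
τ_max = T_AC·r/J = 34140·0.141/6.30×10^-4 = 7.672×10^6 Pa.

7.67e6 Pa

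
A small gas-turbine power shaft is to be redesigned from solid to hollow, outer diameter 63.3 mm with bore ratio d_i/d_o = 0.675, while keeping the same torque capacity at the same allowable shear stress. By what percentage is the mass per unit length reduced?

36.4 %

Equal τ_max and T ⇒ the solid shaft needs d_s³ = d_o³(1−k⁴), so d_s = 63.3·(1−0.675⁴)^(1/3) = 58.58 mm.
Area ratio A_h/A_s = d_o²(1−k²)/d_s² = (1−k²)/(1−k⁴)^(2/3) = 0.6357.
Mass saving = 1 − 0.6357 = 36.4 %.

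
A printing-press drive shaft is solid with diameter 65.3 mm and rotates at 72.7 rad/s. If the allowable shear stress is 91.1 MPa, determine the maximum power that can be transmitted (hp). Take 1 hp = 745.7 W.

486 hp

J = πd⁴/32 = π(0.0653)⁴/32 = 1.785×10^-6 m⁴.
T_max = τ_allow·J/r = 9.11×10^7 × 1.785×10^-6 / 0.0326 = 4981 N·m.
ω = 72.7 rad/s, so P_max = T_max·ω = 3.621×10^5 W.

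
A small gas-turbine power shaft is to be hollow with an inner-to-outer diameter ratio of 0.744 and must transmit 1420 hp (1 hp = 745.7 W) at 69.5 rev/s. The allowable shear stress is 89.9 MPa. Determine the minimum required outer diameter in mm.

ω = 2π·69.5 = 436.7 rad/s, so T = P/ω = 1420×745.7 / 436.7 = 2425 N·m.
For a hollow shaft with d_i/d_o = 0.744: τ_max = 16T/(π d_o³ (1−k⁴)), so d_o = [16T/(π τ_allow (1−k⁴))]^(1/3) = [16·2425/(π·8.99×10^7·0.6936)]^(1/3) = 0.05829 m.

58.3 mm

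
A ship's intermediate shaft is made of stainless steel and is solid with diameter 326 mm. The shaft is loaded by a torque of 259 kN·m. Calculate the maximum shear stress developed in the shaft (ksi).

J = πd⁴/32 = π(0.326)⁴/32 = 1.109×10^-3 m⁴.
τ_max = T·r/J = 259000 × 0.163 / 1.109×10^-3 = 3.807×10^7 Pa.

5.52 ksi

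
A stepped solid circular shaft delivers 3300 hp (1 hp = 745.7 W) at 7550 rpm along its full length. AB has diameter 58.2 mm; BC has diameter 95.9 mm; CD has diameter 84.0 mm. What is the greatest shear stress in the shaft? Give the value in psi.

ω = 2π·7550/60 = 790.6 rad/s, so T = P/ω = 3300×745.7 / 790.6 = 3112 N·m.
Under the same torque, τ_max = 16T/(πd³) is largest where d is smallest — segment AB (d = 58.2 mm).
τ_max = 16·3112/(π·(0.0582)³) = 8.041×10^7 Pa.

11700 psi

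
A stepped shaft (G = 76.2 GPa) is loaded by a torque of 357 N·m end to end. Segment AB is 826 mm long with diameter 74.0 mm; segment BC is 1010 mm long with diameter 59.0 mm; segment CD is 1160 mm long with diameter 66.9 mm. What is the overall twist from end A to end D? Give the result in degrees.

0.462°

J_AB = π(0.0740)⁴/32 = 2.94×10^-6 m⁴; J_BC = π(0.0590)⁴/32 = 1.19×10^-6 m⁴; J_CD = π(0.0669)⁴/32 = 1.97×10^-6 m⁴.
θ = (T/G)·Σ L_i/J_i = (357.0/76.2×10⁹)·(0.826/2.94×10^-6 + 1.01/1.19×10^-6 + 1.16/1.97×10^-6) = 8.056×10^-3 rad.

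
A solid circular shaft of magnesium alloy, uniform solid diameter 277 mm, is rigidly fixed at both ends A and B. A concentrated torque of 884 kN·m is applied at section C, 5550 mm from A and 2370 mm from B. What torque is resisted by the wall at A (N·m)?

With uniform GJ and both ends fixed, compatibility θ_AC = θ_CB gives T_A·a = T_B·b, together with T_A + T_B = T₀.
T_A = T₀·b/(a+b) = 884000·2370/7920 = 264500 N·m; T_B = 619500 N·m.

265000 N·m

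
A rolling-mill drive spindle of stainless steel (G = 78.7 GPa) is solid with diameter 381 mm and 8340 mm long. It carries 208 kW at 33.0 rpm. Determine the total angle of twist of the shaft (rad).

0.00308 rad

ω = 2π·33.0/60 = 3.456 rad/s, so T = P/ω = 208×10³ / 3.456 = 60190 N·m.
J = πd⁴/32 = π(0.381)⁴/32 = 2.069×10^-3 m⁴.
θ = T·L/(G·J) = 60190 × 8.34 / (78.7×10⁹ × 2.069×10^-3) = 3.083×10^-3 rad.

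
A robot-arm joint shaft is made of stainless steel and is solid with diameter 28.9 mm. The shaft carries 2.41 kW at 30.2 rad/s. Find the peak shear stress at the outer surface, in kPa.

16800 kPa

ω = 30.2 rad/s, so T = P/ω = 2.41×10³ / 30.20 = 79.80 N·m.
J = πd⁴/32 = π(0.0289)⁴/32 = 6.848×10^-8 m⁴.
τ_max = T·r/J = 79.80 × 0.0144 / 6.848×10^-8 = 1.684×10^7 Pa.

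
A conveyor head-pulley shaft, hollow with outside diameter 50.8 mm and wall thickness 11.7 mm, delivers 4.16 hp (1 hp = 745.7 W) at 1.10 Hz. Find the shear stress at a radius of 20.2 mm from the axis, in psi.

2200 psi

ω = 2π·1.10 = 6.912 rad/s, so T = P/ω = 4.16×745.7 / 6.912 = 448.8 N·m.
J = π(d_o⁴ − d_i⁴)/32 = π(0.0508⁴ − 0.0274⁴)/32 = 5.985×10^-7 m⁴.
Shear stress varies linearly with radius: τ = T·r/J = 448.8 × 0.0202 / 5.985×10^-7 = 1.515×10^7 Pa.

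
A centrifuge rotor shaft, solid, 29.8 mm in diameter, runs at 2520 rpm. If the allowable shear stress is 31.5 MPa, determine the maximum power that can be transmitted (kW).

43.2 kW

J = πd⁴/32 = π(0.0298)⁴/32 = 7.742×10^-8 m⁴.
T_max = τ_allow·J/r = 3.15×10^7 × 7.742×10^-8 / 0.0149 = 163.7 N·m.
ω = 2π·2520/60 = 263.9 rad/s, so P_max = T_max·ω = 4.319×10^4 W.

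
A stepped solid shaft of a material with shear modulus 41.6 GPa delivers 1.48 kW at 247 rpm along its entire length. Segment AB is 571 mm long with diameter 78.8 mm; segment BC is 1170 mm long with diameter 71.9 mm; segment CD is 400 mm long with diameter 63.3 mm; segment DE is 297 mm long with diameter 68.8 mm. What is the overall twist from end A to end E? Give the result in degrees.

0.0777°

ω = 2π·247/60 = 25.87 rad/s, so T = P/ω = 1.48×10³ / 25.87 = 57.22 N·m.
J_AB = π(0.0788)⁴/32 = 3.79×10^-6 m⁴; J_BC = π(0.0719)⁴/32 = 2.62×10^-6 m⁴; J_CD = π(0.0633)⁴/32 = 1.58×10^-6 m⁴; J_DE = π(0.0688)⁴/32 = 2.20×10^-6 m⁴.
θ = (T/G)·Σ L_i/J_i = (57.22/41.6×10⁹)·(0.571/3.79×10^-6 + 1.17/2.62×10^-6 + 0.400/1.58×10^-6 + 0.297/2.20×10^-6) = 1.356×10^-3 rad.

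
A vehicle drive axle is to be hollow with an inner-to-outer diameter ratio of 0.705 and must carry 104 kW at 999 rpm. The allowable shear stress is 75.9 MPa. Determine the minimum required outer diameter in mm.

44.6 mm

ω = 2π·999/60 = 104.6 rad/s, so T = P/ω = 104×10³ / 104.6 = 994.1 N·m.
For a hollow shaft with d_i/d_o = 0.705: τ_max = 16T/(π d_o³ (1−k⁴)), so d_o = [16T/(π τ_allow (1−k⁴))]^(1/3) = [16·994.1/(π·7.59×10^7·0.7530)]^(1/3) = 0.04458 m.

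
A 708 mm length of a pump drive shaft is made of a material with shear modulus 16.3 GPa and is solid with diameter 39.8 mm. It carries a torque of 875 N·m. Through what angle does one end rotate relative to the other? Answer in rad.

0.154 rad

J = πd⁴/32 = π(0.0398)⁴/32 = 2.463×10^-7 m⁴.
θ = T·L/(G·J) = 875.0 × 0.708 / (16.3×10⁹ × 2.463×10^-7) = 0.1543 rad.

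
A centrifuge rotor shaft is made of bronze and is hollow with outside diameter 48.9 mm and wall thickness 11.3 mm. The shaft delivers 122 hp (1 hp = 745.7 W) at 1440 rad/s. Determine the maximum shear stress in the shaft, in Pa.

ω = 1440 rad/s, so T = P/ω = 122×745.7 / 1440 = 63.18 N·m.
J = π(d_o⁴ − d_i⁴)/32 = π(0.0489⁴ − 0.0263⁴)/32 = 5.144×10^-7 m⁴.
τ_max = T·r/J = 63.18 × 0.0244 / 5.144×10^-7 = 3.003×10^6 Pa.

3.00e6 Pa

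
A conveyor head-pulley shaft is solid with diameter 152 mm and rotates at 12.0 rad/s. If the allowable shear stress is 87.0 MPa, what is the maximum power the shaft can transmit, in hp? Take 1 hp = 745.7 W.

J = πd⁴/32 = π(0.152)⁴/32 = 5.241×10^-5 m⁴.
T_max = τ_allow·J/r = 8.70×10^7 × 5.241×10^-5 / 0.0760 = 59990 N·m.
ω = 12.0 rad/s, so P_max = T_max·ω = 7.199×10^5 W.

965 hp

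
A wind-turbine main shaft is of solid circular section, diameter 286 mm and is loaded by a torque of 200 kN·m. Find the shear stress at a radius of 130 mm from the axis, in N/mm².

J = πd⁴/32 = π(0.286)⁴/32 = 6.568×10^-4 m⁴.
Shear stress varies linearly with radius: τ = T·r/J = 200000 × 0.130 / 6.568×10^-4 = 3.958×10^7 Pa.

39.6 N/mm²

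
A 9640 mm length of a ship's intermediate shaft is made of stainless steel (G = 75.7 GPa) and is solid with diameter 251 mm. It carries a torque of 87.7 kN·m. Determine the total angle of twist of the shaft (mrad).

J = πd⁴/32 = π(0.251)⁴/32 = 3.897×10^-4 m⁴.
θ = T·L/(G·J) = 87700 × 9.64 / (75.7×10⁹ × 3.897×10^-4) = 0.02866 rad.

28.7 mrad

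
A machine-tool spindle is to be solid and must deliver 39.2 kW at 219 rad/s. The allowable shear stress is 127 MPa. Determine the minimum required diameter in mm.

ω = 219 rad/s, so T = P/ω = 39.2×10³ / 219.0 = 179.0 N·m.
For a solid shaft τ_max = 16T/(πd³), so d = (16T/(π τ_allow))^(1/3) = (16·179.0/(π·1.27×10^8))^(1/3) = 0.01929 m.

19.3 mm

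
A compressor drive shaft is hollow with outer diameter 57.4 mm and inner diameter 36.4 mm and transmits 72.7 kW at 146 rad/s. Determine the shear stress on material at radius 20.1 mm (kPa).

ω = 146 rad/s, so T = P/ω = 72.7×10³ / 146.0 = 497.9 N·m.
J = π(d_o⁴ − d_i⁴)/32 = π(0.0574⁴ − 0.0364⁴)/32 = 8.934×10^-7 m⁴.
Shear stress varies linearly with radius: τ = T·r/J = 497.9 × 0.0201 / 8.934×10^-7 = 1.120×10^7 Pa.

11200 kPa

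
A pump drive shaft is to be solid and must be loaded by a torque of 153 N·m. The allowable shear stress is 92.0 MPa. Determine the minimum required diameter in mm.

20.4 mm

For a solid shaft τ_max = 16T/(πd³), so d = (16T/(π τ_allow))^(1/3) = (16·153.0/(π·9.20×10^7))^(1/3) = 0.02038 m.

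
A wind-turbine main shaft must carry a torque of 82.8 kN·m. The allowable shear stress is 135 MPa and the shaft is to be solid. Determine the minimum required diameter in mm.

146 mm

For a solid shaft τ_max = 16T/(πd³), so d = (16T/(π τ_allow))^(1/3) = (16·82800/(π·1.35×10^8))^(1/3) = 0.1462 m.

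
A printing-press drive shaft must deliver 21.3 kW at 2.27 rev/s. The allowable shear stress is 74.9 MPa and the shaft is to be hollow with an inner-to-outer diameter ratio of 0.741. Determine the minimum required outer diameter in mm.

52.6 mm

ω = 2π·2.27 = 14.26 rad/s, so T = P/ω = 21.3×10³ / 14.26 = 1493 N·m.
For a hollow shaft with d_i/d_o = 0.741: τ_max = 16T/(π d_o³ (1−k⁴)), so d_o = [16T/(π τ_allow (1−k⁴))]^(1/3) = [16·1493/(π·7.49×10^7·0.6985)]^(1/3) = 0.05258 m.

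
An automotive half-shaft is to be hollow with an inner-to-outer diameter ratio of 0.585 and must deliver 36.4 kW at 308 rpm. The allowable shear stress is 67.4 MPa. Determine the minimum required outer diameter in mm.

ω = 2π·308/60 = 32.25 rad/s, so T = P/ω = 36.4×10³ / 32.25 = 1129 N·m.
For a hollow shaft with d_i/d_o = 0.585: τ_max = 16T/(π d_o³ (1−k⁴)), so d_o = [16T/(π τ_allow (1−k⁴))]^(1/3) = [16·1129/(π·6.74×10^7·0.8829)]^(1/3) = 0.04588 m.

45.9 mm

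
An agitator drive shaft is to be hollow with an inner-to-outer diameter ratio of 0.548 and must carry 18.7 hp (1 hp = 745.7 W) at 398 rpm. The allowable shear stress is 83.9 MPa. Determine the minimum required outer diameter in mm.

28.2 mm

ω = 2π·398/60 = 41.68 rad/s, so T = P/ω = 18.7×745.7 / 41.68 = 334.6 N·m.
For a hollow shaft with d_i/d_o = 0.548: τ_max = 16T/(π d_o³ (1−k⁴)), so d_o = [16T/(π τ_allow (1−k⁴))]^(1/3) = [16·334.6/(π·8.39×10^7·0.9098)]^(1/3) = 0.02816 m.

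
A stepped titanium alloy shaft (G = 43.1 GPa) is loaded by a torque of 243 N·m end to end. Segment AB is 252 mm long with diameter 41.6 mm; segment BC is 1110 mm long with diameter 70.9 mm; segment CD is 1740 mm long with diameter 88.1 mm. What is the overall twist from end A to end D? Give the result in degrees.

J_AB = π(0.0416)⁴/32 = 2.94×10^-7 m⁴; J_BC = π(0.0709)⁴/32 = 2.48×10^-6 m⁴; J_CD = π(0.0881)⁴/32 = 5.91×10^-6 m⁴.
θ = (T/G)·Σ L_i/J_i = (243.0/43.1×10⁹)·(0.252/2.94×10^-7 + 1.11/2.48×10^-6 + 1.74/5.91×10^-6) = 9.014×10^-3 rad.

0.516°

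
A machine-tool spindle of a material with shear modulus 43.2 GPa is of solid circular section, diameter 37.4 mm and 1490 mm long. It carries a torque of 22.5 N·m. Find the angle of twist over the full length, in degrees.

J = πd⁴/32 = π(0.0374)⁴/32 = 1.921×10^-7 m⁴.
θ = T·L/(G·J) = 22.50 × 1.49 / (43.2×10⁹ × 1.921×10^-7) = 4.040×10^-3 rad.

0.231°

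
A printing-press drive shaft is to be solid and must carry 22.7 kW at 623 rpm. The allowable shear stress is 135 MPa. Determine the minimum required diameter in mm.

ω = 2π·623/60 = 65.24 rad/s, so T = P/ω = 22.7×10³ / 65.24 = 347.9 N·m.
For a solid shaft τ_max = 16T/(πd³), so d = (16T/(π τ_allow))^(1/3) = (16·347.9/(π·1.35×10^8))^(1/3) = 0.02359 m.

23.6 mm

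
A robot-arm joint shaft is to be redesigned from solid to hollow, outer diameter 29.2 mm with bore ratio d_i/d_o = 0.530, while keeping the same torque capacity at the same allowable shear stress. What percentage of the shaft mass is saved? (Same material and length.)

24.0 %

Equal τ_max and T ⇒ the solid shaft needs d_s³ = d_o³(1−k⁴), so d_s = 29.2·(1−0.530⁴)^(1/3) = 28.41 mm.
Area ratio A_h/A_s = d_o²(1−k²)/d_s² = (1−k²)/(1−k⁴)^(2/3) = 0.7596.
Mass saving = 1 − 0.7596 = 24.0 %.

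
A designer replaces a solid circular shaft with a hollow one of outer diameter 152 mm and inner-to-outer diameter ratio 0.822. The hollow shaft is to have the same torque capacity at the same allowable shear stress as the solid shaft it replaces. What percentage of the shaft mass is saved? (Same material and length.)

Equal τ_max and T ⇒ the solid shaft needs d_s³ = d_o³(1−k⁴), so d_s = 152·(1−0.822⁴)^(1/3) = 124.0 mm.
Area ratio A_h/A_s = d_o²(1−k²)/d_s² = (1−k²)/(1−k⁴)^(2/3) = 0.4870.
Mass saving = 1 − 0.4870 = 51.3 %.

51.3 %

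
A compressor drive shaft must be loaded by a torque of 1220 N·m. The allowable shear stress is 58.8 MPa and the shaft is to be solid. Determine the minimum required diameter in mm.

47.3 mm

For a solid shaft τ_max = 16T/(πd³), so d = (16T/(π τ_allow))^(1/3) = (16·1220/(π·5.88×10^7))^(1/3) = 0.04728 m.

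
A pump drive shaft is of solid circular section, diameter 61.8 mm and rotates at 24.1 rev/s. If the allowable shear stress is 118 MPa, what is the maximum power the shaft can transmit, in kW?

J = πd⁴/32 = π(0.0618)⁴/32 = 1.432×10^-6 m⁴.
T_max = τ_allow·J/r = 1.18×10^8 × 1.432×10^-6 / 0.0309 = 5469 N·m.
ω = 2π·24.1 = 151.4 rad/s, so P_max = T_max·ω = 8.281×10^5 W.

828 kW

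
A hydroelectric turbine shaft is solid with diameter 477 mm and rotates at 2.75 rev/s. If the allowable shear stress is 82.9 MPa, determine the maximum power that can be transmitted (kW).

J = πd⁴/32 = π(0.477)⁴/32 = 5.082×10^-3 m⁴.
T_max = τ_allow·J/r = 8.29×10^7 × 5.082×10^-3 / 0.238 = 1.767e6 N·m.
ω = 2π·2.75 = 17.28 rad/s, so P_max = T_max·ω = 3.052×10^7 W.

30500 kW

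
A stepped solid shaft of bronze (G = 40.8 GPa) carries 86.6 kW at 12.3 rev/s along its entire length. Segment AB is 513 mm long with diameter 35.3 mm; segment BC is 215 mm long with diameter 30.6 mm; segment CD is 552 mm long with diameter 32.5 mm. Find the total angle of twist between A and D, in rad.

0.299 rad

ω = 2π·12.3 = 77.28 rad/s, so T = P/ω = 86.6×10³ / 77.28 = 1121 N·m.
J_AB = π(0.0353)⁴/32 = 1.52×10^-7 m⁴; J_BC = π(0.0306)⁴/32 = 8.61×10^-8 m⁴; J_CD = π(0.0325)⁴/32 = 1.10×10^-7 m⁴.
θ = (T/G)·Σ L_i/J_i = (1121/40.8×10⁹)·(0.513/1.52×10^-7 + 0.215/8.61×10^-8 + 0.552/1.10×10^-7) = 0.2994 rad.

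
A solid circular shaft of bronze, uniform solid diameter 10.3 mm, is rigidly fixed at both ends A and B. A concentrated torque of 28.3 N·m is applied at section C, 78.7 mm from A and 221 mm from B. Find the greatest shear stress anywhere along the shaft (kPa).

97300 kPa

With uniform GJ and both ends fixed, compatibility θ_AC = θ_CB gives T_A·a = T_B·b, together with T_A + T_B = T₀.
T_A = T₀·b/(a+b) = 28.30·221/299.7 = 20.87 N·m; T_B = 7.431 N·m.
τ in each portion: τ_AC = 9.73×10^7 Pa, τ_CB = 3.46×10^7 Pa; maximum is in AC.
τ_max = T_AC·r/J = 20.87·0.00515/1.10×10^-9 = 9.726×10^7 Pa.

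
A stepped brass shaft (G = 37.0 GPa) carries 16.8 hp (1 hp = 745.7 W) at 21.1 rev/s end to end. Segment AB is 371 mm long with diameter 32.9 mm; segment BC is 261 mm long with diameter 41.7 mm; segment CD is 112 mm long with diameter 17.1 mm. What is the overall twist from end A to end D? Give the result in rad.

ω = 2π·21.1 = 132.6 rad/s, so T = P/ω = 16.8×745.7 / 132.6 = 94.50 N·m.
J_AB = π(0.0329)⁴/32 = 1.15×10^-7 m⁴; J_BC = π(0.0417)⁴/32 = 2.97×10^-7 m⁴; J_CD = π(0.0171)⁴/32 = 8.39×10^-9 m⁴.
θ = (T/G)·Σ L_i/J_i = (94.50/37.0×10⁹)·(0.371/1.15×10^-7 + 0.261/2.97×10^-7 + 0.112/8.39×10^-9) = 0.04456 rad.

0.0446 rad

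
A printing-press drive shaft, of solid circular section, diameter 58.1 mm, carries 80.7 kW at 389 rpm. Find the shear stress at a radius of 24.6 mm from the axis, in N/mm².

43.6 N/mm²

ω = 2π·389/60 = 40.74 rad/s, so T = P/ω = 80.7×10³ / 40.74 = 1981 N·m.
J = πd⁴/32 = π(0.0581)⁴/32 = 1.119×10^-6 m⁴.
Shear stress varies linearly with radius: τ = T·r/J = 1981 × 0.0246 / 1.119×10^-6 = 4.356×10^7 Pa.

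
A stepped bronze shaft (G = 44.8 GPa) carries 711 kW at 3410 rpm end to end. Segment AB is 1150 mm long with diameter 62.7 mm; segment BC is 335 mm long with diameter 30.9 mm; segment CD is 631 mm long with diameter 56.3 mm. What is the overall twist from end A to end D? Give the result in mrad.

ω = 2π·3410/60 = 357.1 rad/s, so T = P/ω = 711×10³ / 357.1 = 1991 N·m.
J_AB = π(0.0627)⁴/32 = 1.52×10^-6 m⁴; J_BC = π(0.0309)⁴/32 = 8.95×10^-8 m⁴; J_CD = π(0.0563)⁴/32 = 9.86×10^-7 m⁴.
θ = (T/G)·Σ L_i/J_i = (1991/44.8×10⁹)·(1.15/1.52×10^-6 + 0.335/8.95×10^-8 + 0.631/9.86×10^-7) = 0.2285 rad.

228 mrad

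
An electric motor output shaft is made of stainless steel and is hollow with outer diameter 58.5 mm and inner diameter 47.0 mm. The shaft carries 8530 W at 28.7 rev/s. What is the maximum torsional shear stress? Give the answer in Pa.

ω = 2π·28.7 = 180.3 rad/s, so T = P/ω = 8530 / 180.3 = 47.30 N·m.
J = π(d_o⁴ − d_i⁴)/32 = π(0.0585⁴ − 0.0470⁴)/32 = 6.707×10^-7 m⁴.
τ_max = T·r/J = 47.30 × 0.0293 / 6.707×10^-7 = 2.063×10^6 Pa.

2.06e6 Pa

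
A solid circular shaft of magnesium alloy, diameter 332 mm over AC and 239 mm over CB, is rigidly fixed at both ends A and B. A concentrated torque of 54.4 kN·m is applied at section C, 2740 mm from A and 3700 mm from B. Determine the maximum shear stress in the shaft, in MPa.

Compatibility: T_A·a/J_AC = T_B·b/J_CB with T_A + T_B = T₀.
J_AC = 1.19×10^-3 m⁴, J_CB = 3.20×10^-4 m⁴, so T_A = T₀·(J_AC/a)/((J_AC/a)+(J_CB/b)) = 45380 N·m, T_B = 9024 N·m.
τ in each portion: τ_AC = 6.32×10^6 Pa, τ_CB = 3.37×10^6 Pa; maximum is in AC.
τ_max = T_AC·r/J = 45380·0.166/1.19×10^-3 = 6.315×10^6 Pa.

6.32 MPa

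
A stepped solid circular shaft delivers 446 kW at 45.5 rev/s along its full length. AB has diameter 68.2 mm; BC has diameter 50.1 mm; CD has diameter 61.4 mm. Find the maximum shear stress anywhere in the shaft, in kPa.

ω = 2π·45.5 = 285.9 rad/s, so T = P/ω = 446×10³ / 285.9 = 1560 N·m.
Under the same torque, τ_max = 16T/(πd³) is largest where d is smallest — segment BC (d = 50.1 mm).
τ_max = 16·1560/(π·(0.0501)³) = 6.318×10^7 Pa.

63200 kPa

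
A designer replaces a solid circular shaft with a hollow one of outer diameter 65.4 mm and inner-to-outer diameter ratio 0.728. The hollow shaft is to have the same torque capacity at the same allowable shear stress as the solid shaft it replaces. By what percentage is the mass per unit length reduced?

Equal τ_max and T ⇒ the solid shaft needs d_s³ = d_o³(1−k⁴), so d_s = 65.4·(1−0.728⁴)^(1/3) = 58.59 mm.
Area ratio A_h/A_s = d_o²(1−k²)/d_s² = (1−k²)/(1−k⁴)^(2/3) = 0.5856.
Mass saving = 1 − 0.5856 = 41.4 %.

41.4 %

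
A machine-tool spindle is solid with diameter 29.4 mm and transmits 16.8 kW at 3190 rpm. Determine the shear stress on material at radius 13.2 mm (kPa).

ω = 2π·3190/60 = 334.1 rad/s, so T = P/ω = 16.8×10³ / 334.1 = 50.29 N·m.
J = πd⁴/32 = π(0.0294)⁴/32 = 7.335×10^-8 m⁴.
Shear stress varies linearly with radius: τ = T·r/J = 50.29 × 0.0132 / 7.335×10^-8 = 9.051×10^6 Pa.

9050 kPa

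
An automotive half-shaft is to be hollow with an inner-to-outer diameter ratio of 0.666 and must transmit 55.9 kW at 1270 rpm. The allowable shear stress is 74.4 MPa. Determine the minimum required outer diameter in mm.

ω = 2π·1270/60 = 133.0 rad/s, so T = P/ω = 55.9×10³ / 133.0 = 420.3 N·m.
For a hollow shaft with d_i/d_o = 0.666: τ_max = 16T/(π d_o³ (1−k⁴)), so d_o = [16T/(π τ_allow (1−k⁴))]^(1/3) = [16·420.3/(π·7.44×10^7·0.8033)]^(1/3) = 0.03296 m.

33.0 mm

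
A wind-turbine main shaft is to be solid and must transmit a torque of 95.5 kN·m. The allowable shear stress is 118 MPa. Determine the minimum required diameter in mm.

160 mm

For a solid shaft τ_max = 16T/(πd³), so d = (16T/(π τ_allow))^(1/3) = (16·95500/(π·1.18×10^8))^(1/3) = 0.1603 m.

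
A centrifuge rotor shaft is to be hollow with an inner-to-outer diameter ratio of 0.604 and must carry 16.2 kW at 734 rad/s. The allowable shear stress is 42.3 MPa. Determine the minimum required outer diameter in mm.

14.5 mm

ω = 734 rad/s, so T = P/ω = 16.2×10³ / 734.0 = 22.07 N·m.
For a hollow shaft with d_i/d_o = 0.604: τ_max = 16T/(π d_o³ (1−k⁴)), so d_o = [16T/(π τ_allow (1−k⁴))]^(1/3) = [16·22.07/(π·4.23×10^7·0.8669)]^(1/3) = 0.01453 m.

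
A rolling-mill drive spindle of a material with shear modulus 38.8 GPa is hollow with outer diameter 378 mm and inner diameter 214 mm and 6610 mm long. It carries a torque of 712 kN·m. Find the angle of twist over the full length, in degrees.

3.86°

J = π(d_o⁴ − d_i⁴)/32 = π(0.378⁴ − 0.214⁴)/32 = 1.798×10^-3 m⁴.
θ = T·L/(G·J) = 712000 × 6.61 / (38.8×10⁹ × 1.798×10^-3) = 0.06745 rad.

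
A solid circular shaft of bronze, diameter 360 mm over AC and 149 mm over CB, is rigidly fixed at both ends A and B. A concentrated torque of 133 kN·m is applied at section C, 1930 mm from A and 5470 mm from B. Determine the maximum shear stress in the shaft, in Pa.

1.44e7 Pa

Compatibility: T_A·a/J_AC = T_B·b/J_CB with T_A + T_B = T₀.
J_AC = 1.65×10^-3 m⁴, J_CB = 4.84×10^-5 m⁴, so T_A = T₀·(J_AC/a)/((J_AC/a)+(J_CB/b)) = 131600 N·m, T_B = 1363 N·m.
τ in each portion: τ_AC = 1.44×10^7 Pa, τ_CB = 2.10×10^6 Pa; maximum is in AC.
τ_max = T_AC·r/J = 131600·0.180/1.65×10^-3 = 1.437×10^7 Pa.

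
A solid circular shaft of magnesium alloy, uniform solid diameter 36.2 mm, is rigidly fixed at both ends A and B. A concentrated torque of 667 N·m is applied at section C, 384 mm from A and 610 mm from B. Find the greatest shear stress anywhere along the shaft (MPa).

With uniform GJ and both ends fixed, compatibility θ_AC = θ_CB gives T_A·a = T_B·b, together with T_A + T_B = T₀.
T_A = T₀·b/(a+b) = 667.0·610/994.0 = 409.3 N·m; T_B = 257.7 N·m.
τ in each portion: τ_AC = 4.39×10^7 Pa, τ_CB = 2.77×10^7 Pa; maximum is in AC.
τ_max = T_AC·r/J = 409.3·0.0181/1.69×10^-7 = 4.395×10^7 Pa.

43.9 MPa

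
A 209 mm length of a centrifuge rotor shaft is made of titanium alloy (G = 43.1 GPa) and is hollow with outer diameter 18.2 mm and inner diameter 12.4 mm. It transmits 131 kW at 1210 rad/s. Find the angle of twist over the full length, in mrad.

62.1 mrad

ω = 1210 rad/s, so T = P/ω = 131×10³ / 1210 = 108.3 N·m.
J = π(d_o⁴ − d_i⁴)/32 = π(0.0182⁴ − 0.0124⁴)/32 = 8.451×10^-9 m⁴.
θ = T·L/(G·J) = 108.3 × 0.209 / (43.1×10⁹ × 8.451×10^-9) = 0.06212 rad.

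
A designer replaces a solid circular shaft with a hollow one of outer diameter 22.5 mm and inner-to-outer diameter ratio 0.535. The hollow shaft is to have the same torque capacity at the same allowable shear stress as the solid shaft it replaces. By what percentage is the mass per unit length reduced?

Equal τ_max and T ⇒ the solid shaft needs d_s³ = d_o³(1−k⁴), so d_s = 22.5·(1−0.535⁴)^(1/3) = 21.87 mm.
Area ratio A_h/A_s = d_o²(1−k²)/d_s² = (1−k²)/(1−k⁴)^(2/3) = 0.7556.
Mass saving = 1 − 0.7556 = 24.4 %.

24.4 %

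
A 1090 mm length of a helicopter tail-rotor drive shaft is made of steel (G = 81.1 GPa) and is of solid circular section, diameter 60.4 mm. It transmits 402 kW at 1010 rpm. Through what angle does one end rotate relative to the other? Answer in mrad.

39.1 mrad

ω = 2π·1010/60 = 105.8 rad/s, so T = P/ω = 402×10³ / 105.8 = 3801 N·m.
J = πd⁴/32 = π(0.0604)⁴/32 = 1.307×10^-6 m⁴.
θ = T·L/(G·J) = 3801 × 1.09 / (81.1×10⁹ × 1.307×10^-6) = 0.03910 rad.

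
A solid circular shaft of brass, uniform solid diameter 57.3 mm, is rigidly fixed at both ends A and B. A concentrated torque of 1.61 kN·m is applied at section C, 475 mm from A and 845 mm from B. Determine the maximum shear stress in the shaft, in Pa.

2.79e7 Pa

With uniform GJ and both ends fixed, compatibility θ_AC = θ_CB gives T_A·a = T_B·b, together with T_A + T_B = T₀.
T_A = T₀·b/(a+b) = 1610·845/1320 = 1031 N·m; T_B = 579.4 N·m.
τ in each portion: τ_AC = 2.79×10^7 Pa, τ_CB = 1.57×10^7 Pa; maximum is in AC.
τ_max = T_AC·r/J = 1031·0.0286/1.06×10^-6 = 2.790×10^7 Pa.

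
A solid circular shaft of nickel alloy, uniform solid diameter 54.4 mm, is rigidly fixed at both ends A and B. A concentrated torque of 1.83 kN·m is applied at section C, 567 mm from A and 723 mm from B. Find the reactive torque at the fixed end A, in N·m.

With uniform GJ and both ends fixed, compatibility θ_AC = θ_CB gives T_A·a = T_B·b, together with T_A + T_B = T₀.
T_A = T₀·b/(a+b) = 1830·723/1290 = 1026 N·m; T_B = 804.3 N·m.

1030 N·m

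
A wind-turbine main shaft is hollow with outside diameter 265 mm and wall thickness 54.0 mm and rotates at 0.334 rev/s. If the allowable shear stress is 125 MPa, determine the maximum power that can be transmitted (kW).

J = π(d_o⁴ − d_i⁴)/32 = π(0.265⁴ − 0.157⁴)/32 = 4.245×10^-4 m⁴.
T_max = τ_allow·J/r = 1.25×10^8 × 4.245×10^-4 / 0.133 = 400500 N·m.
ω = 2π·0.334 = 2.099 rad/s, so P_max = T_max·ω = 8.404×10^5 W.

840 kW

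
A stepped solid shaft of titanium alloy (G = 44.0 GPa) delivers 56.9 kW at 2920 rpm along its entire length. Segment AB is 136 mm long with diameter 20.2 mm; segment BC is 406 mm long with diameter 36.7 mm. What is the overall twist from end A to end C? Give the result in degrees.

2.57°

ω = 2π·2920/60 = 305.8 rad/s, so T = P/ω = 56.9×10³ / 305.8 = 186.1 N·m.
J_AB = π(0.0202)⁴/32 = 1.63×10^-8 m⁴; J_BC = π(0.0367)⁴/32 = 1.78×10^-7 m⁴.
θ = (T/G)·Σ L_i/J_i = (186.1/44.0×10⁹)·(0.136/1.63×10^-8 + 0.406/1.78×10^-7) = 0.04483 rad.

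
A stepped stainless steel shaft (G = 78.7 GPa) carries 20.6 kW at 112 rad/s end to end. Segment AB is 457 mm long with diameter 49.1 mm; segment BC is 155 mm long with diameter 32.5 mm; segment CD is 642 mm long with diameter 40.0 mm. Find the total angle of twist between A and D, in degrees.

0.639°

ω = 112 rad/s, so T = P/ω = 20.6×10³ / 112.0 = 183.9 N·m.
J_AB = π(0.0491)⁴/32 = 5.71×10^-7 m⁴; J_BC = π(0.0325)⁴/32 = 1.10×10^-7 m⁴; J_CD = π(0.0400)⁴/32 = 2.51×10^-7 m⁴.
θ = (T/G)·Σ L_i/J_i = (183.9/78.7×10⁹)·(0.457/5.71×10^-7 + 0.155/1.10×10^-7 + 0.642/2.51×10^-7) = 0.01115 rad.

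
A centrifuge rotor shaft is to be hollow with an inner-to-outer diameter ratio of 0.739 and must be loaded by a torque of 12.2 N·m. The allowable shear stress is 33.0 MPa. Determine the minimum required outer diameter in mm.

13.9 mm

For a hollow shaft with d_i/d_o = 0.739: τ_max = 16T/(π d_o³ (1−k⁴)), so d_o = [16T/(π τ_allow (1−k⁴))]^(1/3) = [16·12.20/(π·3.30×10^7·0.7018)]^(1/3) = 0.01390 m.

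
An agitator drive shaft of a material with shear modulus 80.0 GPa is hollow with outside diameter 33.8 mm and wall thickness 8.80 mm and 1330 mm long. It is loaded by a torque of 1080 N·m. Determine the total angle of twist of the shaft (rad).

0.148 rad

J = π(d_o⁴ − d_i⁴)/32 = π(0.0338⁴ − 0.0162⁴)/32 = 1.214×10^-7 m⁴.
θ = T·L/(G·J) = 1080 × 1.33 / (80.0×10⁹ × 1.214×10^-7) = 0.1479 rad.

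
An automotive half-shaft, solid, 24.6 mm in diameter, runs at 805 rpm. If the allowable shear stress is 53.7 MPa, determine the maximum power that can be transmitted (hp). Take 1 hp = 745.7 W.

J = πd⁴/32 = π(0.0246)⁴/32 = 3.595×10^-8 m⁴.
T_max = τ_allow·J/r = 5.37×10^7 × 3.595×10^-8 / 0.0123 = 157.0 N·m.
ω = 2π·805/60 = 84.30 rad/s, so P_max = T_max·ω = 1.323×10^4 W.

17.7 hp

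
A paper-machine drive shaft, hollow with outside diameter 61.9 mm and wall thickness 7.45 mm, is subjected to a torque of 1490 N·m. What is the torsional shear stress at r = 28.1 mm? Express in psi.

J = π(d_o⁴ − d_i⁴)/32 = π(0.0619⁴ − 0.0470⁴)/32 = 9.623×10^-7 m⁴.
Shear stress varies linearly with radius: τ = T·r/J = 1490 × 0.0281 / 9.623×10^-7 = 4.351×10^7 Pa.

6310 psi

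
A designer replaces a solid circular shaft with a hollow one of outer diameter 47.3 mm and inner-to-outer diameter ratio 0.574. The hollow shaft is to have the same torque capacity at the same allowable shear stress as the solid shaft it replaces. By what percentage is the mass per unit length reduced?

27.6 %

Equal τ_max and T ⇒ the solid shaft needs d_s³ = d_o³(1−k⁴), so d_s = 47.3·(1−0.574⁴)^(1/3) = 45.52 mm.
Area ratio A_h/A_s = d_o²(1−k²)/d_s² = (1−k²)/(1−k⁴)^(2/3) = 0.7239.
Mass saving = 1 − 0.7239 = 27.6 %.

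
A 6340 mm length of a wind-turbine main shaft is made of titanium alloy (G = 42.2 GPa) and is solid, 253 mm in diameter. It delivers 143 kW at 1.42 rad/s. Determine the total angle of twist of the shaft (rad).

0.0376 rad

ω = 1.42 rad/s, so T = P/ω = 143×10³ / 1.420 = 100700 N·m.
J = πd⁴/32 = π(0.253)⁴/32 = 4.022×10^-4 m⁴.
θ = T·L/(G·J) = 100700 × 6.34 / (42.2×10⁹ × 4.022×10^-4) = 0.03761 rad.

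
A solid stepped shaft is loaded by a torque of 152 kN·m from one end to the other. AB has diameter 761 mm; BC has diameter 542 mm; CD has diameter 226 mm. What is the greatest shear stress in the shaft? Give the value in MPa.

Under the same torque, τ_max = 16T/(πd³) is largest where d is smallest — segment CD (d = 226 mm).
τ_max = 16·152000/(π·(0.226)³) = 6.706×10^7 Pa.

67.1 MPa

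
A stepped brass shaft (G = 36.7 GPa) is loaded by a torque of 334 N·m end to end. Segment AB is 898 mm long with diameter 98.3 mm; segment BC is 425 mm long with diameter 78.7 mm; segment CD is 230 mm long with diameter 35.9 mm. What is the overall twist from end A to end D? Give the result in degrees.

0.845°

J_AB = π(0.0983)⁴/32 = 9.17×10^-6 m⁴; J_BC = π(0.0787)⁴/32 = 3.77×10^-6 m⁴; J_CD = π(0.0359)⁴/32 = 1.63×10^-7 m⁴.
θ = (T/G)·Σ L_i/J_i = (334.0/36.7×10⁹)·(0.898/9.17×10^-6 + 0.425/3.77×10^-6 + 0.230/1.63×10^-7) = 0.01475 rad.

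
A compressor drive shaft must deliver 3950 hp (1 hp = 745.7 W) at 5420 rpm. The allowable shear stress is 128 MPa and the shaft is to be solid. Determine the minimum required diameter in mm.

59.1 mm

ω = 2π·5420/60 = 567.6 rad/s, so T = P/ω = 3950×745.7 / 567.6 = 5190 N·m.
For a solid shaft τ_max = 16T/(πd³), so d = (16T/(π τ_allow))^(1/3) = (16·5190/(π·1.28×10^8))^(1/3) = 0.05911 m.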